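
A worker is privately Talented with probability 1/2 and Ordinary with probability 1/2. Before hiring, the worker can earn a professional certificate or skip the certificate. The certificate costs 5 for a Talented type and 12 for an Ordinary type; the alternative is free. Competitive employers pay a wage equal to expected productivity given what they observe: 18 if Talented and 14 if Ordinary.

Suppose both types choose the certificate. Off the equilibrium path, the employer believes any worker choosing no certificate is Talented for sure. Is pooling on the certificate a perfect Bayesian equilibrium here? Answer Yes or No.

On path, the employer holds the prior and pays 1/2·18 + 1/2·14 = 16. Off path (no certificate), believing Talented, it pays 18.
Talented: the certificate nets 16 − 5 = 11; no certificate nets 18. Talented would deviate.
Ordinary: the certificate nets 16 − 12 = 4; no certificate nets 18. Ordinary would deviate.
A type deviates, so pooling fails.

No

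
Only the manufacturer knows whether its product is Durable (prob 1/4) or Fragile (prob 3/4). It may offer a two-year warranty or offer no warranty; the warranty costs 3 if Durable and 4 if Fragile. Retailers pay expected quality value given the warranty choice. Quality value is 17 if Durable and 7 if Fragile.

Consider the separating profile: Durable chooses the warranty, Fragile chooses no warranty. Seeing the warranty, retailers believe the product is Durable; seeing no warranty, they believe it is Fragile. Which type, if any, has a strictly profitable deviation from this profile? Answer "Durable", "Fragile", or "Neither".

Fragile

The warranty pays 17; no warranty pays 7.
Durable: assigned the warranty, nets 17 − 3 = 14; deviating to no warranty nets 7.
Fragile: assigned no warranty, nets 7; deviating to the warranty nets 17 − 4 = 13.
The Fragile type gains 6 by deviating.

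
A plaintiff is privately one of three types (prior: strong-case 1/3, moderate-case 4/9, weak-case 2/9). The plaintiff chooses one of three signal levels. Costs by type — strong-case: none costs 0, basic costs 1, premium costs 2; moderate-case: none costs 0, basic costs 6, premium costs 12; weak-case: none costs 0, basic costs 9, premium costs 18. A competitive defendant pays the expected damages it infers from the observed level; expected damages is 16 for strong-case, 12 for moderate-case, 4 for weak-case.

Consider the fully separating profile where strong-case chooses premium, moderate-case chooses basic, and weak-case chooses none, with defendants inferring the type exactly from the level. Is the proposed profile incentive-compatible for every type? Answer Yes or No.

Separating settlements: premium → 16, basic → 12, none → 4.
strong-case (assigned premium): none: 4 − 0 = 4; basic: 12 − 1 = 11; premium: 16 − 2 = 14. strong-case stays.
moderate-case (assigned basic): none: 4 − 0 = 4; basic: 12 − 6 = 6; premium: 16 − 12 = 4. moderate-case stays.
weak-case (assigned none): none: 4 − 0 = 4; basic: 12 − 9 = 3; premium: 16 − 18 = -2. weak-case stays.
Every type prefers its assigned level; separation holds.

Yes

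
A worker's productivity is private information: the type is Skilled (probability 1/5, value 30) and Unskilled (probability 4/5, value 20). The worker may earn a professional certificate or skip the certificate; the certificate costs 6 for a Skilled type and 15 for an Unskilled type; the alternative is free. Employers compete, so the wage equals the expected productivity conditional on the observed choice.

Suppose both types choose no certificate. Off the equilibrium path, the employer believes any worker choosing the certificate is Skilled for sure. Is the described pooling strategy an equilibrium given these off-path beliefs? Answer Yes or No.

No

On path, the employer holds the prior and pays 1/5·30 + 4/5·20 = 22. Off path (the certificate), believing Skilled, it pays 30.
Skilled: no certificate nets 22; the certificate nets 30 − 6 = 24. Skilled would deviate.
Unskilled: no certificate nets 22; the certificate nets 30 − 15 = 15. Unskilled stays.
A type deviates, so pooling fails.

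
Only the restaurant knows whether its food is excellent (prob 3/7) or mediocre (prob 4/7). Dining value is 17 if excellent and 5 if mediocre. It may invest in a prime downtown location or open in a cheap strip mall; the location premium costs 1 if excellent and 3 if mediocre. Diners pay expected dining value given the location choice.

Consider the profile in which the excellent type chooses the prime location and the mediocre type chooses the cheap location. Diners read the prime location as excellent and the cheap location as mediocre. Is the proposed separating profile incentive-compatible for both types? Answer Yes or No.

Under these beliefs, the prime location earns price premium 17 and the cheap location earns price premium 5.
excellent: the prime location nets 17 − 1 = 16; the cheap location nets 5. excellent prefers the prime location.
mediocre: the prime location nets 17 − 3 = 14; the cheap location nets 5. mediocre would deviate to the prime location.
mediocre has a profitable deviation, so the profile is not an equilibrium.

No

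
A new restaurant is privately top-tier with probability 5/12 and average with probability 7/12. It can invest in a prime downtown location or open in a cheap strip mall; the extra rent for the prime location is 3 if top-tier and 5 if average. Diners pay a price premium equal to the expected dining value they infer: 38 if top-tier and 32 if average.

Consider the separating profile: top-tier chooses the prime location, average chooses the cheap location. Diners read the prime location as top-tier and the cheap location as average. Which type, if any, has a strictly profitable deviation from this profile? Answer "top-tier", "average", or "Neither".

The prime location pays 38; the cheap location pays 32.
top-tier: assigned the prime location, nets 38 − 3 = 35; deviating to the cheap location nets 32.
average: assigned the cheap location, nets 32; deviating to the prime location nets 38 − 5 = 33.
The average type gains 1 by deviating.

average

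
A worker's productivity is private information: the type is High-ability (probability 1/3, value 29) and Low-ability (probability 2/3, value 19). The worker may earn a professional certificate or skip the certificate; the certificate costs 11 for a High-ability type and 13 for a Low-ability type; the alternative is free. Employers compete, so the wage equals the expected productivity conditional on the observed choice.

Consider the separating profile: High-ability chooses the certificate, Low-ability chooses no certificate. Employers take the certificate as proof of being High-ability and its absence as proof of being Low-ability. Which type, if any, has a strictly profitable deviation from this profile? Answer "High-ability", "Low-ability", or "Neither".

The certificate pays 29; no certificate pays 19.
High-ability: assigned the certificate, nets 29 − 11 = 18; deviating to no certificate nets 19.
Low-ability: assigned no certificate, nets 19; deviating to the certificate nets 29 − 13 = 16.
The High-ability type gains 1 by deviating.

High-ability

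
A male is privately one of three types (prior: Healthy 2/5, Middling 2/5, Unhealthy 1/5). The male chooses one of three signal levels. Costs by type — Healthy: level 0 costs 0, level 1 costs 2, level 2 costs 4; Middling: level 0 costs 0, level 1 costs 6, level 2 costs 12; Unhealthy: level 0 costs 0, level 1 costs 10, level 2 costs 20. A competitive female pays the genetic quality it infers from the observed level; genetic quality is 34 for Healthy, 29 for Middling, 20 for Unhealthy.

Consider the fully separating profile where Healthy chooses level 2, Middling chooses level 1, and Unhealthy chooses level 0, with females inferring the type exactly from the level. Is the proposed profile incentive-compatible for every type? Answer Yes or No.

Yes

Separating mating payoffs: level 2 → 34, level 1 → 29, level 0 → 20.
Healthy (assigned level 2): level 0: 20 − 0 = 20; level 1: 29 − 2 = 27; level 2: 34 − 4 = 30. Healthy stays.
Middling (assigned level 1): level 0: 20 − 0 = 20; level 1: 29 − 6 = 23; level 2: 34 − 12 = 22. Middling stays.
Unhealthy (assigned level 0): level 0: 20 − 0 = 20; level 1: 29 − 10 = 19; level 2: 34 − 20 = 14. Unhealthy stays.
Every type prefers its assigned level; separation holds.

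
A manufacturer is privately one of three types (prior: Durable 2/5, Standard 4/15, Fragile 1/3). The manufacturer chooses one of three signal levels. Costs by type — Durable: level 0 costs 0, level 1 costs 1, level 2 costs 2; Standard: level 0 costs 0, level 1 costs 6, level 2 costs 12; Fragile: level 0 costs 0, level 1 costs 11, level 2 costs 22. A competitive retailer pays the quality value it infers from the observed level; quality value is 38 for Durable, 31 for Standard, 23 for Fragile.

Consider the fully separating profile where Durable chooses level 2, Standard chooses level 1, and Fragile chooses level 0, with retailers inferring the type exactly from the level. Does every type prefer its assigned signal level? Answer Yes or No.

No

Separating prices: level 2 → 38, level 1 → 31, level 0 → 23.
Durable (assigned level 2): level 0: 23 − 0 = 23; level 1: 31 − 1 = 30; level 2: 38 − 2 = 36. Durable stays.
Standard (assigned level 1): level 0: 23 − 0 = 23; level 1: 31 − 6 = 25; level 2: 38 − 12 = 26. Standard prefers level 2.
Fragile (assigned level 0): level 0: 23 − 0 = 23; level 1: 31 − 11 = 20; level 2: 38 − 22 = 16. Fragile stays.
At least one type deviates; the separating profile fails.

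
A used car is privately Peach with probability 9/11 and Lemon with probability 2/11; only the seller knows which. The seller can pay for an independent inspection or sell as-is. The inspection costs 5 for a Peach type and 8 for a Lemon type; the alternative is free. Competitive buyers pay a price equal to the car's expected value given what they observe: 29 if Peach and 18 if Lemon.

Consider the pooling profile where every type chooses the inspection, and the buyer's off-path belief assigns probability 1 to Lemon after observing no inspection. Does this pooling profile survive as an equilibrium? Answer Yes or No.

On path, the buyer holds the prior and pays 9/11·29 + 2/11·18 = 27. Off path (no inspection), believing Lemon, it pays 18.
Peach: the inspection nets 27 − 5 = 22; no inspection nets 18. Peach stays.
Lemon: the inspection nets 27 − 8 = 19; no inspection nets 18. Lemon stays.
No type deviates, so pooling is sustained.

Yes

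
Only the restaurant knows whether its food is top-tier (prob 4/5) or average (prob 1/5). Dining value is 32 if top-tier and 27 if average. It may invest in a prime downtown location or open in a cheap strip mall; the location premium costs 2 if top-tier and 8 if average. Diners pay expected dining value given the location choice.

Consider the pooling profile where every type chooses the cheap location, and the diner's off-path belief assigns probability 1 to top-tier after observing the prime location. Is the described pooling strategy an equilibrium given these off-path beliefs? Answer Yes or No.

Yes

On path, the diner holds the prior and pays 4/5·32 + 1/5·27 = 31. Off path (the prime location), believing top-tier, it pays 32.
top-tier: the cheap location nets 31; the prime location nets 32 − 2 = 30. top-tier stays.
average: the cheap location nets 31; the prime location nets 32 − 8 = 24. average stays.
No type deviates, so pooling is sustained.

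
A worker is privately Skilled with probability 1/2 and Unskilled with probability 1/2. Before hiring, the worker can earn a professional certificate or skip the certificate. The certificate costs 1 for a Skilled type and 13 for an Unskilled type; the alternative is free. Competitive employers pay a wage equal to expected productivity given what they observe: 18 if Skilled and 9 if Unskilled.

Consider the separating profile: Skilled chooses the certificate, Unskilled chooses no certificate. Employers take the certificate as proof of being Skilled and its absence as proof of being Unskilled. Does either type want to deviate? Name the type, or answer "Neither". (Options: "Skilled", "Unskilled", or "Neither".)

The certificate pays 18; no certificate pays 9.
Skilled: assigned the certificate, nets 18 − 1 = 17; deviating to no certificate nets 9.
Unskilled: assigned no certificate, nets 9; deviating to the certificate nets 18 − 13 = 5.
Both types strictly prefer their assigned action; no profitable deviation.

Neither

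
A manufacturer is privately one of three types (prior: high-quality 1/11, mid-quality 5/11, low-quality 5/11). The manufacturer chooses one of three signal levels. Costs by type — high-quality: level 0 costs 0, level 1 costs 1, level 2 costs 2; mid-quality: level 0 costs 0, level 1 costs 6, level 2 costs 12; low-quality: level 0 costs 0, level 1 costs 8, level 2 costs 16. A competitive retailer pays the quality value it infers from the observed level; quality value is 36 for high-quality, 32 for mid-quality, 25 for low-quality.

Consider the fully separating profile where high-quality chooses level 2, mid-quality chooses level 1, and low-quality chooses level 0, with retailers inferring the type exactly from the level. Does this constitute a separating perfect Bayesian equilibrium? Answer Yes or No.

Separating prices: level 2 → 36, level 1 → 32, level 0 → 25.
high-quality (assigned level 2): level 0: 25 − 0 = 25; level 1: 32 − 1 = 31; level 2: 36 − 2 = 34. high-quality stays.
mid-quality (assigned level 1): level 0: 25 − 0 = 25; level 1: 32 − 6 = 26; level 2: 36 − 12 = 24. mid-quality stays.
low-quality (assigned level 0): level 0: 25 − 0 = 25; level 1: 32 − 8 = 24; level 2: 36 − 16 = 20. low-quality stays.
Every type prefers its assigned level; separation holds.

Yes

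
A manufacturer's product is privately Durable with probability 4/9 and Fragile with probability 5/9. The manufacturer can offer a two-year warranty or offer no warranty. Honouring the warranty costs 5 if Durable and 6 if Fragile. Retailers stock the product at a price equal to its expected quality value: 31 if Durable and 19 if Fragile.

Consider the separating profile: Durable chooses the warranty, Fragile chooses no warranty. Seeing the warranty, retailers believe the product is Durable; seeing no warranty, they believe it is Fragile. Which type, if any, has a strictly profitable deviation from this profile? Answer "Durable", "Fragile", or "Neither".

The warranty pays 31; no warranty pays 19.
Durable: assigned the warranty, nets 31 − 5 = 26; deviating to no warranty nets 19.
Fragile: assigned no warranty, nets 19; deviating to the warranty nets 31 − 6 = 25.
The Fragile type gains 6 by deviating.

Fragile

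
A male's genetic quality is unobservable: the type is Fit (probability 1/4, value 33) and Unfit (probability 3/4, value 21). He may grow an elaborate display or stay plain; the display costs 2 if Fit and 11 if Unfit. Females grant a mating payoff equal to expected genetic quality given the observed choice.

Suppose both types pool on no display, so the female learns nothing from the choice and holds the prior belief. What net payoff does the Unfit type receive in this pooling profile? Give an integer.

24

Pooled mating payoff = 1/4·33 + 3/4·21 = 24.
Unfit pays no cost for no display, so net payoff = 24.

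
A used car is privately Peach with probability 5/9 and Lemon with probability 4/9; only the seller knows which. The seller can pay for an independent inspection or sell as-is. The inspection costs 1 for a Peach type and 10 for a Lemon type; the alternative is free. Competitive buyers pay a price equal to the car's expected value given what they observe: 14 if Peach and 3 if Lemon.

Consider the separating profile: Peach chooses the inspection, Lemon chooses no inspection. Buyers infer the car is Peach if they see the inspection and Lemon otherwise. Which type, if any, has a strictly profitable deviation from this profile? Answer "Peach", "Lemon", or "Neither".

Lemon

The inspection pays 14; no inspection pays 3.
Peach: assigned the inspection, nets 14 − 1 = 13; deviating to no inspection nets 3.
Lemon: assigned no inspection, nets 3; deviating to the inspection nets 14 − 10 = 4.
The Lemon type gains 1 by deviating.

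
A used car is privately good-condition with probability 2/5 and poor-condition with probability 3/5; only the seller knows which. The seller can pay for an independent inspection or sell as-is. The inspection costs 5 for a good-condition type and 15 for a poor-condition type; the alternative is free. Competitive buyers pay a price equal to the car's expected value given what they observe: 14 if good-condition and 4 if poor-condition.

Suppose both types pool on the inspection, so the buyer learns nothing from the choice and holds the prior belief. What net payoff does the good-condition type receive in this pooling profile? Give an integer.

Pooled price = 2/5·14 + 3/5·4 = 8.
good-condition pays cost 5 for the inspection, so net payoff = 8 − 5 = 3.

3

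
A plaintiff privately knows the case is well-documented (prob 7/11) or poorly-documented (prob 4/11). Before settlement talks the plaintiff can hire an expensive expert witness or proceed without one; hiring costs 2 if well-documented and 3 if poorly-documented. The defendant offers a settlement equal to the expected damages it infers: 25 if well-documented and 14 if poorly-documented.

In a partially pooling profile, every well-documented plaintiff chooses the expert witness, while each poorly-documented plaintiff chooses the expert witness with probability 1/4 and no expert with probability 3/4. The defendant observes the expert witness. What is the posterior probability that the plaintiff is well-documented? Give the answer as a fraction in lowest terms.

P(the expert witness) = (7/11)·1 + (4/11)·(1/4) = 8/11.
By Bayes' rule, P(well-documented | the expert witness) = (7/11) / (8/11) = 7/8.

7/8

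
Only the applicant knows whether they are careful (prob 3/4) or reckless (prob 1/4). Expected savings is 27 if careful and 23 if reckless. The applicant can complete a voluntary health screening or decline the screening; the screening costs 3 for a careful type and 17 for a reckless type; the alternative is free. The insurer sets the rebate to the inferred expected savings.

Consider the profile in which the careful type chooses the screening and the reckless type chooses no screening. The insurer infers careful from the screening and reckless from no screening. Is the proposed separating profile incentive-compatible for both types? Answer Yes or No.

Under these beliefs, the screening earns rebate 27 and no screening earns rebate 23.
careful: the screening nets 27 − 3 = 24; no screening nets 23. careful prefers the screening.
reckless: the screening nets 27 − 17 = 10; no screening nets 23. reckless prefers no screening.
Neither type deviates, so the separating profile is an equilibrium.

Yes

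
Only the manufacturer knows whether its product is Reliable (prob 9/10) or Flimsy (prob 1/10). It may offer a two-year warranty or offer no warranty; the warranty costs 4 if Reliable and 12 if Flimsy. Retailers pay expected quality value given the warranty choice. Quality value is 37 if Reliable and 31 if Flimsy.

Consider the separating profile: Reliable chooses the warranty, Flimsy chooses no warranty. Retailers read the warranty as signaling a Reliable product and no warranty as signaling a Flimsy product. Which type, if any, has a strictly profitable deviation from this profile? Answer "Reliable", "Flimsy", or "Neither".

The warranty pays 37; no warranty pays 31.
Reliable: assigned the warranty, nets 37 − 4 = 33; deviating to no warranty nets 31.
Flimsy: assigned no warranty, nets 31; deviating to the warranty nets 37 − 12 = 25.
Both types strictly prefer their assigned action; no profitable deviation.

Neither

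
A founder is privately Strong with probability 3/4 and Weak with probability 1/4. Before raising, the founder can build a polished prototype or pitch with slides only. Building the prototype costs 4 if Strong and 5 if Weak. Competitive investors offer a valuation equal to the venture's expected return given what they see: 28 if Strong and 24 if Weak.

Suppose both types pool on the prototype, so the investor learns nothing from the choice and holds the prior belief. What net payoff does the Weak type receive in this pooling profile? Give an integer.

Pooled valuation = 3/4·28 + 1/4·24 = 27.
Weak pays cost 5 for the prototype, so net payoff = 27 − 5 = 22.

22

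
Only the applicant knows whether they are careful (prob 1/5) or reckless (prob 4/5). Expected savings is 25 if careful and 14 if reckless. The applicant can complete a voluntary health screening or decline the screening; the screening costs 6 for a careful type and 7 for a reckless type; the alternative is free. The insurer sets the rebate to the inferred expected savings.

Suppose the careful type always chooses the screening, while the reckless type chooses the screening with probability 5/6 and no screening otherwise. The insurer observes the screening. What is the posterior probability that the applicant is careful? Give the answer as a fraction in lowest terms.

3/13

P(the screening) = (1/5)·1 + (4/5)·(5/6) = 13/15.
By Bayes' rule, P(careful | the screening) = (1/5) / (13/15) = 3/13.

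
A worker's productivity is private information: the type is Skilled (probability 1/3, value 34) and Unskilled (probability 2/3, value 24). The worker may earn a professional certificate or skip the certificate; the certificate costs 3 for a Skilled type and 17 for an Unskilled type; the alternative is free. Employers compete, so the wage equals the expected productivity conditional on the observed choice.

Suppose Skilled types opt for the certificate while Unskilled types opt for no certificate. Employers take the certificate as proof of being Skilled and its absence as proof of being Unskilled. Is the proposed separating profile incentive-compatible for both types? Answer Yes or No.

Under these beliefs, the certificate earns wage 34 and no certificate earns wage 24.
Skilled: the certificate nets 34 − 3 = 31; no certificate nets 24. Skilled prefers the certificate.
Unskilled: the certificate nets 34 − 17 = 17; no certificate nets 24. Unskilled prefers no certificate.
Neither type deviates, so the separating profile is an equilibrium.

Yes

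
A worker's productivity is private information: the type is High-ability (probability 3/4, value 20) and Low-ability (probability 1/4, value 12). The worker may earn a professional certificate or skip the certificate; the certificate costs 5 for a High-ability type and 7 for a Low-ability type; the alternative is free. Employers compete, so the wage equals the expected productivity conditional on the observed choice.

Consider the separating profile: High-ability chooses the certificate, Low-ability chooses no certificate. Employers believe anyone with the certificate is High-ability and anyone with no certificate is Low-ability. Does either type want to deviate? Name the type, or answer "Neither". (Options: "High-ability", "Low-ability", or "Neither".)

Low-ability

The certificate pays 20; no certificate pays 12.
High-ability: assigned the certificate, nets 20 − 5 = 15; deviating to no certificate nets 12.
Low-ability: assigned no certificate, nets 12; deviating to the certificate nets 20 − 7 = 13.
The Low-ability type gains 1 by deviating.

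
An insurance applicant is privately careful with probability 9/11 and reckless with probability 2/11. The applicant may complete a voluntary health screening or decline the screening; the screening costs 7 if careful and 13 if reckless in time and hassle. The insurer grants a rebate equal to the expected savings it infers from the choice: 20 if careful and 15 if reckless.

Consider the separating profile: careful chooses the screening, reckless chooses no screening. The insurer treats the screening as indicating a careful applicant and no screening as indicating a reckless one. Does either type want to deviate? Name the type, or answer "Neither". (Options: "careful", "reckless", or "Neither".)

The screening pays 20; no screening pays 15.
careful: assigned the screening, nets 20 − 7 = 13; deviating to no screening nets 15.
reckless: assigned no screening, nets 15; deviating to the screening nets 20 − 13 = 7.
The careful type gains 2 by deviating.

careful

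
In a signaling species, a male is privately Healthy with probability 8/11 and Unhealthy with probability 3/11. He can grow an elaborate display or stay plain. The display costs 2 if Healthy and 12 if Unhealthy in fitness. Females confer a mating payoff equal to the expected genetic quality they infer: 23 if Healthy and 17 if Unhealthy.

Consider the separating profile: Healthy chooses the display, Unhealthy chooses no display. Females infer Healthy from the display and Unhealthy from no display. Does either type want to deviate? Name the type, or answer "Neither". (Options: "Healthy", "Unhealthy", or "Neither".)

Neither

The display pays 23; no display pays 17.
Healthy: assigned the display, nets 23 − 2 = 21; deviating to no display nets 17.
Unhealthy: assigned no display, nets 17; deviating to the display nets 23 − 12 = 11.
Both types strictly prefer their assigned action; no profitable deviation.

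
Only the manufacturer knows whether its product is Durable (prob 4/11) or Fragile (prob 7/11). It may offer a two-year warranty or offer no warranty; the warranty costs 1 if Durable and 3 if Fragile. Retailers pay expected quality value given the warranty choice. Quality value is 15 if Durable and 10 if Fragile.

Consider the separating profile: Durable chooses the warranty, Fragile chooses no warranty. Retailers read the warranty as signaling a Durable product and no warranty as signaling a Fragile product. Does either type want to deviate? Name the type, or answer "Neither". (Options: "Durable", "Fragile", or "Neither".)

Fragile

The warranty pays 15; no warranty pays 10.
Durable: assigned the warranty, nets 15 − 1 = 14; deviating to no warranty nets 10.
Fragile: assigned no warranty, nets 10; deviating to the warranty nets 15 − 3 = 12.
The Fragile type gains 2 by deviating.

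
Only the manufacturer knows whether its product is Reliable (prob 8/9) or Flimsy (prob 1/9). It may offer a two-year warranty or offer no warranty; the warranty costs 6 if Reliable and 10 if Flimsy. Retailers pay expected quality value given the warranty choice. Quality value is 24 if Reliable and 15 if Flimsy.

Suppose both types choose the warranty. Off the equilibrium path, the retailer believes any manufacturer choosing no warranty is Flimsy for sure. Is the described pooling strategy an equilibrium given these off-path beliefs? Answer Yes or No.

No

On path, the retailer holds the prior and pays 8/9·24 + 1/9·15 = 23. Off path (no warranty), believing Flimsy, it pays 15.
Reliable: the warranty nets 23 − 6 = 17; no warranty nets 15. Reliable stays.
Flimsy: the warranty nets 23 − 10 = 13; no warranty nets 15. Flimsy would deviate.
A type deviates, so pooling fails.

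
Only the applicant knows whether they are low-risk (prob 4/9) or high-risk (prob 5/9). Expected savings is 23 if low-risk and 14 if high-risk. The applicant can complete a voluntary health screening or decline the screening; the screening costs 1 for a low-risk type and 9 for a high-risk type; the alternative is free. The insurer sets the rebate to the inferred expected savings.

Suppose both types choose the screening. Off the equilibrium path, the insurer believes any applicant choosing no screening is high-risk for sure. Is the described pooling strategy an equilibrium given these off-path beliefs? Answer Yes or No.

No

On path, the insurer holds the prior and pays 4/9·23 + 5/9·14 = 18. Off path (no screening), believing high-risk, it pays 14.
low-risk: the screening nets 18 − 1 = 17; no screening nets 14. low-risk stays.
high-risk: the screening nets 18 − 9 = 9; no screening nets 14. high-risk would deviate.
A type deviates, so pooling fails.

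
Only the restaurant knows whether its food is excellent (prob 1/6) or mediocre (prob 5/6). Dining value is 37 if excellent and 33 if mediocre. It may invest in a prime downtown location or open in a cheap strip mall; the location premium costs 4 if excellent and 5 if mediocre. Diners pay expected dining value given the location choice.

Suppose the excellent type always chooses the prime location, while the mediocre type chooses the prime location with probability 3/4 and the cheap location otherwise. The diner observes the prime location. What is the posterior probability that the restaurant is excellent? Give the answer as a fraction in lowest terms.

4/19

P(the prime location) = (1/6)·1 + (5/6)·(3/4) = 19/24.
By Bayes' rule, P(excellent | the prime location) = (1/6) / (19/24) = 4/19.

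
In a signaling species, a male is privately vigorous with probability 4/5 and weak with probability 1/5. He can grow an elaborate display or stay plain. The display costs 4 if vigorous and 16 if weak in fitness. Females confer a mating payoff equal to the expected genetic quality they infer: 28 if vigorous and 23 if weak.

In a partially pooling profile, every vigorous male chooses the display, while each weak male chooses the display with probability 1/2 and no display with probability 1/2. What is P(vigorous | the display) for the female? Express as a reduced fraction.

P(the display) = (4/5)·1 + (1/5)·(1/2) = 9/10.
By Bayes' rule, P(vigorous | the display) = (4/5) / (9/10) = 8/9.

8/9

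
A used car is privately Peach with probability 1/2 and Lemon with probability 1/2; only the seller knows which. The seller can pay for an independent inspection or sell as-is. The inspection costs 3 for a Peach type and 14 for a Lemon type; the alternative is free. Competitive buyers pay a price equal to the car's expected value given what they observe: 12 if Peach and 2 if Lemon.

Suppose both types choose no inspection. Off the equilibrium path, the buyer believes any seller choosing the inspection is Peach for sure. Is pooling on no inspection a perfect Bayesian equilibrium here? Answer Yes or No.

No

On path, the buyer holds the prior and pays 1/2·12 + 1/2·2 = 7. Off path (the inspection), believing Peach, it pays 12.
Peach: no inspection nets 7; the inspection nets 12 − 3 = 9. Peach would deviate.
Lemon: no inspection nets 7; the inspection nets 12 − 14 = -2. Lemon stays.
A type deviates, so pooling fails.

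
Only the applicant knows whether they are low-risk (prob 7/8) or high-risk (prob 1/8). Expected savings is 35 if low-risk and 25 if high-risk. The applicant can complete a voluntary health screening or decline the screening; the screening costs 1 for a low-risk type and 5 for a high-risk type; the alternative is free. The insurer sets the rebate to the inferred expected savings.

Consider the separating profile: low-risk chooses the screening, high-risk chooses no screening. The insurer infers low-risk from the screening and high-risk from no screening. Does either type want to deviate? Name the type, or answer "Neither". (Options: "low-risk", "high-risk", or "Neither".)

high-risk

The screening pays 35; no screening pays 25.
low-risk: assigned the screening, nets 35 − 1 = 34; deviating to no screening nets 25.
high-risk: assigned no screening, nets 25; deviating to the screening nets 35 − 5 = 30.
The high-risk type gains 5 by deviating.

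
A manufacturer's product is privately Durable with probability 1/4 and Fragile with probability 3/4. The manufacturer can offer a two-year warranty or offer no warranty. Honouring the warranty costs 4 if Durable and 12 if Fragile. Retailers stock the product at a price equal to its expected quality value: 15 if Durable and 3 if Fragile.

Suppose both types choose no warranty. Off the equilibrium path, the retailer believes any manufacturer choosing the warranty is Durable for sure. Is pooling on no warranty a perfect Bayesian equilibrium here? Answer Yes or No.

No

On path, the retailer holds the prior and pays 1/4·15 + 3/4·3 = 6. Off path (the warranty), believing Durable, it pays 15.
Durable: no warranty nets 6; the warranty nets 15 − 4 = 11. Durable would deviate.
Fragile: no warranty nets 6; the warranty nets 15 − 12 = 3. Fragile stays.
A type deviates, so pooling fails.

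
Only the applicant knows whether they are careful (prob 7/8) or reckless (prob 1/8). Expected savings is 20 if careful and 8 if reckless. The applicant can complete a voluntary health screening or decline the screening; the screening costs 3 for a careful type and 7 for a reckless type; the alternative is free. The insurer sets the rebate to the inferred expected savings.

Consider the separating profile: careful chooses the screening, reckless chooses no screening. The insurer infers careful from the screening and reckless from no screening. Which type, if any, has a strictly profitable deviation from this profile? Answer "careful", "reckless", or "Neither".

The screening pays 20; no screening pays 8.
careful: assigned the screening, nets 20 − 3 = 17; deviating to no screening nets 8.
reckless: assigned no screening, nets 8; deviating to the screening nets 20 − 7 = 13.
The reckless type gains 5 by deviating.

reckless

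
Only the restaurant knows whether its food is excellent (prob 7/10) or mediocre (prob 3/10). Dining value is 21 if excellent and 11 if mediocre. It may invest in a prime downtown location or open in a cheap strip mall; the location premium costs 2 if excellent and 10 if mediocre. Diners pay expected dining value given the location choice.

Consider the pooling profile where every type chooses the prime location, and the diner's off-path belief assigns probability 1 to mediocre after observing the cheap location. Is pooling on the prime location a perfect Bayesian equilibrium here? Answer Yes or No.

No

On path, the diner holds the prior and pays 7/10·21 + 3/10·11 = 18. Off path (the cheap location), believing mediocre, it pays 11.
excellent: the prime location nets 18 − 2 = 16; the cheap location nets 11. excellent stays.
mediocre: the prime location nets 18 − 10 = 8; the cheap location nets 11. mediocre would deviate.
A type deviates, so pooling fails.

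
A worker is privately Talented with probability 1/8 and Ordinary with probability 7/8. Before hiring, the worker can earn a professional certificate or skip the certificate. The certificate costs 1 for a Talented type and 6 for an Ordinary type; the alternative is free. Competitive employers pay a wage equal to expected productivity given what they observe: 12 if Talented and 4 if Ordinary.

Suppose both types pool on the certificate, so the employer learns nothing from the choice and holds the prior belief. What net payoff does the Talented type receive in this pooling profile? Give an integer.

4

Pooled wage = 1/8·12 + 7/8·4 = 5.
Talented pays cost 1 for the certificate, so net payoff = 5 − 1 = 4.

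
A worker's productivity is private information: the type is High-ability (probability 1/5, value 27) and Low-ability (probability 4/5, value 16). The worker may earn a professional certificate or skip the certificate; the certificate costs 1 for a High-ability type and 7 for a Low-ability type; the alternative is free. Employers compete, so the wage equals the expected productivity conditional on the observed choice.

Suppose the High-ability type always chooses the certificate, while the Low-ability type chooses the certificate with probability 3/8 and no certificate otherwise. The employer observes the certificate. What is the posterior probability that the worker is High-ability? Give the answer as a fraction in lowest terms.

P(the certificate) = (1/5)·1 + (4/5)·(3/8) = 1/2.
By Bayes' rule, P(High-ability | the certificate) = (1/5) / (1/2) = 2/5.

2/5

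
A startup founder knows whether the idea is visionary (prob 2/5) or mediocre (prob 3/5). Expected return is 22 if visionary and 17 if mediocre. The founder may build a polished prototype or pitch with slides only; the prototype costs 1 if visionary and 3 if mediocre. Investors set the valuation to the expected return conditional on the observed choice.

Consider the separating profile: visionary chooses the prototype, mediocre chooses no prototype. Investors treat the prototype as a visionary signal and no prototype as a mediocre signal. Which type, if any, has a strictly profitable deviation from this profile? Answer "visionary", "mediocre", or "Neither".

mediocre

The prototype pays 22; no prototype pays 17.
visionary: assigned the prototype, nets 22 − 1 = 21; deviating to no prototype nets 17.
mediocre: assigned no prototype, nets 17; deviating to the prototype nets 22 − 3 = 19.
The mediocre type gains 2 by deviating.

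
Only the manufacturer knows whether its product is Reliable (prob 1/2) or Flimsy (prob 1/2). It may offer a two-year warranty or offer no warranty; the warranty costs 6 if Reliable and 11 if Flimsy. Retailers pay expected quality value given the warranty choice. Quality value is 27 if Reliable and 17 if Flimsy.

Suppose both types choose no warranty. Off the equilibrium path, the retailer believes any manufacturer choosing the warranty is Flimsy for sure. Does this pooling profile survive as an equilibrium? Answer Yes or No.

Yes

On path, the retailer holds the prior and pays 1/2·27 + 1/2·17 = 22. Off path (the warranty), believing Flimsy, it pays 17.
Reliable: no warranty nets 22; the warranty nets 17 − 6 = 11. Reliable stays.
Flimsy: no warranty nets 22; the warranty nets 17 − 11 = 6. Flimsy stays.
No type deviates, so pooling is sustained.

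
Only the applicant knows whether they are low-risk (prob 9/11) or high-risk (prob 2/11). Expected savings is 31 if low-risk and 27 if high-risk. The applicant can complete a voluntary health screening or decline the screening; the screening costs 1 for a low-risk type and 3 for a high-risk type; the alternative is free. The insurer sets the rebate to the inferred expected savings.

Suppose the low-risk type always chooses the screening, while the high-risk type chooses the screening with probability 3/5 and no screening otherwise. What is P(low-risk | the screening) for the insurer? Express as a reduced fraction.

15/17

P(the screening) = (9/11)·1 + (2/11)·(3/5) = 51/55.
By Bayes' rule, P(low-risk | the screening) = (9/11) / (51/55) = 15/17.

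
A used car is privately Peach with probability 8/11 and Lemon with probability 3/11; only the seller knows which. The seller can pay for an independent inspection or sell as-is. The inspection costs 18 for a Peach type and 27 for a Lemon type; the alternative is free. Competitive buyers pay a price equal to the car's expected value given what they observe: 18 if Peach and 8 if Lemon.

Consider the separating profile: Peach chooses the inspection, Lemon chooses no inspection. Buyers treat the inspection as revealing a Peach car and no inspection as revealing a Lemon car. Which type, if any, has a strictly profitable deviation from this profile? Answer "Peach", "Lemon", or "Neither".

The inspection pays 18; no inspection pays 8.
Peach: assigned the inspection, nets 18 − 18 = 0; deviating to no inspection nets 8.
Lemon: assigned no inspection, nets 8; deviating to the inspection nets 18 − 27 = -9.
The Peach type gains 8 by deviating.

Peach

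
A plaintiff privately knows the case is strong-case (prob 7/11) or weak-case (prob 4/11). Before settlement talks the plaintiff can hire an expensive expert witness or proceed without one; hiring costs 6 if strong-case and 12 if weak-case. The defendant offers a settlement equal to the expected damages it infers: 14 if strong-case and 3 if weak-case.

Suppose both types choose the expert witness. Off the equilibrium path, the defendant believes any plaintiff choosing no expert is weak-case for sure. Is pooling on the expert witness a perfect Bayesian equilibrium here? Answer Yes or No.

On path, the defendant holds the prior and pays 7/11·14 + 4/11·3 = 10. Off path (no expert), believing weak-case, it pays 3.
strong-case: the expert witness nets 10 − 6 = 4; no expert nets 3. strong-case stays.
weak-case: the expert witness nets 10 − 12 = -2; no expert nets 3. weak-case would deviate.
A type deviates, so pooling fails.

No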